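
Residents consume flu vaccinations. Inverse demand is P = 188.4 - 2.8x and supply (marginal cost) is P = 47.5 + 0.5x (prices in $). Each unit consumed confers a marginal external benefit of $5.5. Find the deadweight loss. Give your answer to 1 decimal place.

Market equilibrium (private): 47.5 + 0.5x = 188.4 - 2.8x → x_m = 42.6970.
Social marginal benefit = demand + MEB = 193.9 - 2.8x.
Set SMB = MC: 193.9 - 2.8x = 47.5 + 0.5x → x* = 44.3636.
Height of the DWL triangle at x_m is SMB(x_m) − MC(x_m) = MEB(x_m) = 5.5000.
DWL = ½ × 1.6666 × 5.5000 = 4.5832.

DWL = $4.6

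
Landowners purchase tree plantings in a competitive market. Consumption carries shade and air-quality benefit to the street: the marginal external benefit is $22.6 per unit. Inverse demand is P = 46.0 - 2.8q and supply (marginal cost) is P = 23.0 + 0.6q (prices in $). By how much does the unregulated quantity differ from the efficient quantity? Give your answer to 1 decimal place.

6.6 units

Market equilibrium (private): 23.0 + 0.6q = 46.0 - 2.8q → q_m = 6.7647.
Social marginal benefit = demand + MEB = 68.6 - 2.8q.
Set SMB = MC: 68.6 - 2.8q = 23.0 + 0.6q → q* = 13.4118.
Gap = |6.7647 − 13.4118| = 6.6471.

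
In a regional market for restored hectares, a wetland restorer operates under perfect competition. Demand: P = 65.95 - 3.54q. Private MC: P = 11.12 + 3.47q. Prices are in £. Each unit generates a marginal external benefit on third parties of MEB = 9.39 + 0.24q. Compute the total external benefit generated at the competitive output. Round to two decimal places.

£80.79

Market equilibrium (private): 11.12 + 3.47q = 65.95 - 3.54q → q_m = 7.8217.
Total external benefit = ∫₀^{q_m} (9.39 + 0.24q) dq = 9.39×7.8217 + ½×0.24×7.8217² = 80.7872.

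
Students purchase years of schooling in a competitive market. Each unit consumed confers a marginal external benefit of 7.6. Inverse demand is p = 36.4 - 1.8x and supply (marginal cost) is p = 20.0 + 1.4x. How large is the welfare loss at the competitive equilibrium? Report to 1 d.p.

DWL = 9.0

Market equilibrium (private): 20.0 + 1.4x = 36.4 - 1.8x → x_m = 5.1250.
Social marginal benefit = demand + MEB = 44.0 - 1.8x.
Set SMB = MC: 44.0 - 1.8x = 20.0 + 1.4x → x* = 7.5000.
The welfare-loss triangle has base |x_m − x*| and height MEB(x_m) (the vertical gap between SMB and MC is zero at x* and MEB at x_m).
DWL = ½ × 2.3750 × 7.6000 = 9.0250.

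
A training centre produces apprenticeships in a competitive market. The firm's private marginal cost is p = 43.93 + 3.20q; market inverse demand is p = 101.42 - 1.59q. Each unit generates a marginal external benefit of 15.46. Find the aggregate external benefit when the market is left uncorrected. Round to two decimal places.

185.55

Market equilibrium (private): 43.93 + 3.20q = 101.42 - 1.59q → q_m = 12.0021.
Total external benefit = MEB × q_m = 15.46 × 12.0021 = 185.5525.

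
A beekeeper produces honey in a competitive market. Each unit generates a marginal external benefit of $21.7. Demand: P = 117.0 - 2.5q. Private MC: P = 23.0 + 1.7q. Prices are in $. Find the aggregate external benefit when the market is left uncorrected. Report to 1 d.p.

$485.7

Market equilibrium (private): 23.0 + 1.7q = 117.0 - 2.5q → q_m = 22.3810.
Total external benefit = MEB × q_m = 21.7 × 22.3810 = 485.6677.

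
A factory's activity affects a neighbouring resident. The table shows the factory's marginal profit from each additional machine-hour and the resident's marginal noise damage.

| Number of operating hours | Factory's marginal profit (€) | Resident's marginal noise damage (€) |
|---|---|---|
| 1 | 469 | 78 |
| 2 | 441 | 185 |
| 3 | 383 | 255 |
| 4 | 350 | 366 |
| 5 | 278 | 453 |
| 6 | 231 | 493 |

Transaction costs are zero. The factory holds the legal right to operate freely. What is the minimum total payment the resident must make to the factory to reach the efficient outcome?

Left alone the factory would choose level 6 (marginal profit stays positive).
Efficient level: k* = 3 (marginal profit ≥ marginal noise damage through 3).
The resident must at least cover the factory's forgone profit from cutting 6→3: 350 + 278 + 231 = 859.

€859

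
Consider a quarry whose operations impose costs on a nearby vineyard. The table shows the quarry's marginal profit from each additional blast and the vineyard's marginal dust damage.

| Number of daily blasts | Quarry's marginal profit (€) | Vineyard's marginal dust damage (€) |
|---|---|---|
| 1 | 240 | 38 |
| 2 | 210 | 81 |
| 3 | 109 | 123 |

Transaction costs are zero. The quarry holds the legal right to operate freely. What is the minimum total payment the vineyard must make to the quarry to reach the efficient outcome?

€109

Left alone the quarry would choose level 3 (marginal profit stays positive).
Efficient level: k* = 2 (marginal profit ≥ marginal dust damage through 2).
The vineyard must at least cover the quarry's forgone profit from cutting 3→2: 109 = 109.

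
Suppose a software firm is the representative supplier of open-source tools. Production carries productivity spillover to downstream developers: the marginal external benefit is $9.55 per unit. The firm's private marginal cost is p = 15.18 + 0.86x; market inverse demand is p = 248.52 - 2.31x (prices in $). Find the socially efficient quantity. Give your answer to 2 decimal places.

Social marginal cost = private MC − MEB = 5.63 + 0.86x.
Set SMC = demand: 5.63 + 0.86x = 248.52 - 2.31x → x* = 76.6215.

x* = 76.62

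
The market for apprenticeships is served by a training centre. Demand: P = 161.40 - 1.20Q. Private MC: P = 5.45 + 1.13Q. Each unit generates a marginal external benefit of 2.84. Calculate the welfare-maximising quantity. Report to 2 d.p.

Q* = 68.15

Social marginal cost = private MC − MEB = 2.61 + 1.13Q.
Set SMC = demand: 2.61 + 1.13Q = 161.40 - 1.20Q → Q* = 68.1502.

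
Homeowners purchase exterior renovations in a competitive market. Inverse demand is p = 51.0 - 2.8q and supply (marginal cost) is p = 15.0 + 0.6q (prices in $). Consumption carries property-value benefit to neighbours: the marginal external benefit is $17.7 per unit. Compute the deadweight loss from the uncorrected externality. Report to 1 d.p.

DWL = $46.1

Market equilibrium (private): 15.0 + 0.6q = 51.0 - 2.8q → q_m = 10.5882.
Social marginal benefit = demand + MEB = 68.7 - 2.8q.
Set SMB = MC: 68.7 - 2.8q = 15.0 + 0.6q → q* = 15.7941.
The loss is the area between SMB and MC from q* to q_m; with linear curves that's a triangle of height MEB(q_m).
DWL = ½ × 5.2059 × 17.7000 = 46.0722.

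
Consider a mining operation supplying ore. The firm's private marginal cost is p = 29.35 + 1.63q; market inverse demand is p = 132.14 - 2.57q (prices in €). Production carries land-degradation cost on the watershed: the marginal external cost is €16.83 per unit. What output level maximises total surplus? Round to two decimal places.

q* = 20.47

Social marginal cost = private MC + MEC = 46.18 + 1.63q.
Set SMC = demand: 46.18 + 1.63q = 132.14 - 2.57q → q* = 20.4667.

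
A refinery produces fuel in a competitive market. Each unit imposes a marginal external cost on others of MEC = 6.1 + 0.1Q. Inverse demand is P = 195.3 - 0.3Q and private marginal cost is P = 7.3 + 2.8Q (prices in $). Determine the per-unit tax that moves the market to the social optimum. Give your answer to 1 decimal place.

tax = $11.8 per unit

Social marginal cost = private MC + MEC = 13.4 + 2.9Q.
Set SMC = demand: 13.4 + 2.9Q = 195.3 - 0.3Q → Q* = 56.8438.
The Pigouvian tax equals MEC at Q*: 6.1 + 0.1×56.8438 = 11.7844.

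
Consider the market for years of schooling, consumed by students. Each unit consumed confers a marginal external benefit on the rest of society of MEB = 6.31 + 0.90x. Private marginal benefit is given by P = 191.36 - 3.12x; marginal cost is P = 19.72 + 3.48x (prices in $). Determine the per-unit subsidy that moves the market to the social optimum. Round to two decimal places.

subsidy = $34.41 per unit

Social marginal benefit = demand + MEB = 197.67 - 2.22x.
Set SMB = MC: 197.67 - 2.22x = 19.72 + 3.48x → x* = 31.2193.
The Pigouvian subsidy equals MEB at x*: 6.31 + 0.90×31.2193 = 34.4074.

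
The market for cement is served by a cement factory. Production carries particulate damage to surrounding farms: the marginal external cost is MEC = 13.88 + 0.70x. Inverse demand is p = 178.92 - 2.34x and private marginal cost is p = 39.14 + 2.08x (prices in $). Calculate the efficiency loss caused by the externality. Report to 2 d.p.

Market equilibrium (private): 39.14 + 2.08x = 178.92 - 2.34x → x_m = 31.6244.
Social marginal cost = private MC + MEC = 53.02 + 2.78x.
Set SMC = demand: 53.02 + 2.78x = 178.92 - 2.34x → x* = 24.5898.
Height of the DWL triangle at x_m is SMC(x_m) − demand(x_m) = MEC(x_m) = 36.0171.
DWL = ½ × 7.0346 × 36.0171 = 126.6829.

DWL = $126.68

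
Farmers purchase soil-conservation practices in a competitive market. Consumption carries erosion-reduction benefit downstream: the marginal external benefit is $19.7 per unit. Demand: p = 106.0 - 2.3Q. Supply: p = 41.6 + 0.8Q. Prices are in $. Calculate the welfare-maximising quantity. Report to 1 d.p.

Q* = 27.1

Social marginal benefit = demand + MEB = 125.7 - 2.3Q.
Set SMB = MC: 125.7 - 2.3Q = 41.6 + 0.8Q → Q* = 27.1290.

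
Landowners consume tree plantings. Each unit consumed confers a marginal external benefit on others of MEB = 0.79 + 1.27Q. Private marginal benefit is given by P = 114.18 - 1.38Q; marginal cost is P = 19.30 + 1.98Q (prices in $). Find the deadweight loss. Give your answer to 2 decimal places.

DWL = $321.39

Market equilibrium (private): 19.30 + 1.98Q = 114.18 - 1.38Q → Q_m = 28.2381.
Social marginal benefit = demand + MEB = 114.97 - 0.11Q.
Set SMB = MC: 114.97 - 0.11Q = 19.30 + 1.98Q → Q* = 45.7751.
The loss is the area between SMB and MC from Q* to Q_m; with linear curves that's a triangle of height MEB(Q_m).
DWL = ½ × 17.5370 × 36.6524 = 321.3866.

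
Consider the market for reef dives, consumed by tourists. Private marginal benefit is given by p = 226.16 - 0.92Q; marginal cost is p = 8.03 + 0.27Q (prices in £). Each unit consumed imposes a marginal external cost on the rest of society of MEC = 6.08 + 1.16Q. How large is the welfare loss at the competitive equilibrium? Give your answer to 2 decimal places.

DWL = £10177.55

Market equilibrium (private): 8.03 + 0.27Q = 226.16 - 0.92Q → Q_m = 183.3025.
Social marginal benefit = demand − MEC = 220.08 - 2.08Q.
Set SMB = MC: 220.08 - 2.08Q = 8.03 + 0.27Q → Q* = 90.2340.
The welfare-loss triangle has base |Q_m − Q*| and height MEC(Q_m) (the vertical gap between SMB and MC is zero at Q* and MEC at Q_m).
DWL = ½ × 93.0685 × 218.7109 = 10177.5477.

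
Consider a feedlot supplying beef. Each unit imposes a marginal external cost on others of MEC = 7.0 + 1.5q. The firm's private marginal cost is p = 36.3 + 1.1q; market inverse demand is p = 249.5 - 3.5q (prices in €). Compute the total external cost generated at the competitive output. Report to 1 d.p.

€1935.5

Market equilibrium (private): 36.3 + 1.1q = 249.5 - 3.5q → q_m = 46.3478.
Total external cost = ∫₀^{q_m} (7.0 + 1.5q) dq = 7.0×46.3478 + ½×1.5×46.3478² = 1935.5235.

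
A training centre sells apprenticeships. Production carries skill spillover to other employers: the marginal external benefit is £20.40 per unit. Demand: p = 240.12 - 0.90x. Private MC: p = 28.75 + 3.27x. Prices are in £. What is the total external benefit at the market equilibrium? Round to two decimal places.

£1034.04

Market equilibrium (private): 28.75 + 3.27x = 240.12 - 0.90x → x_m = 50.6882.
Total external benefit = MEB × x_m = 20.40 × 50.6882 = 1034.0393.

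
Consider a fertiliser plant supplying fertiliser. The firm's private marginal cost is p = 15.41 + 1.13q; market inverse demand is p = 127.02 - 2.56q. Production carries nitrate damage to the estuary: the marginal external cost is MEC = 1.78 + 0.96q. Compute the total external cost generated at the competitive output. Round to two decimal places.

492.97

Market equilibrium (private): 15.41 + 1.13q = 127.02 - 2.56q → q_m = 30.2466.
Total external cost = ∫₀^{q_m} (1.78 + 0.96q) dq = 1.78×30.2466 + ½×0.96×30.2466² = 492.9702.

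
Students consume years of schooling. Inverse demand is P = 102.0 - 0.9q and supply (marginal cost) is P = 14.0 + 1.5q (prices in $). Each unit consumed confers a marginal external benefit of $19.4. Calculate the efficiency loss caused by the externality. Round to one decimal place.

DWL = $78.4

Market equilibrium (private): 14.0 + 1.5q = 102.0 - 0.9q → q_m = 36.6667.
Social marginal benefit = demand + MEB = 121.4 - 0.9q.
Set SMB = MC: 121.4 - 0.9q = 14.0 + 1.5q → q* = 44.7500.
The welfare-loss triangle has base |q_m − q*| and height MEB(q_m) (the vertical gap between SMB and MC is zero at q* and MEB at q_m).
DWL = ½ × 8.0833 × 19.4000 = 78.4080.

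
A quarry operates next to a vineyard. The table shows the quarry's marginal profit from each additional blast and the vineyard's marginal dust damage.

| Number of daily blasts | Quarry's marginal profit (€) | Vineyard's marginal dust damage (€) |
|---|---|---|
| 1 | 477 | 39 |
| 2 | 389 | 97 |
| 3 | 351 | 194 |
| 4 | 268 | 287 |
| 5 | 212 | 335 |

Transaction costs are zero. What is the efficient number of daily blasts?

Bargaining reaches the level where marginal profit last exceeds marginal dust damage.
That holds through level 3 (351 ≥ 194) but not at 4 (268 < 287).

3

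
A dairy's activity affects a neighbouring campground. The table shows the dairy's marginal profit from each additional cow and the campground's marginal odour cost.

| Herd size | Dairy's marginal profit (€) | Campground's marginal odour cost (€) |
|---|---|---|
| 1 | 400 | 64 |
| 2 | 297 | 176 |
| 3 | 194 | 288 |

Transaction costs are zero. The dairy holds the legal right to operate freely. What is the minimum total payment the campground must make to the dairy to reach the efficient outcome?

€194

Left alone the dairy would choose level 3 (marginal profit stays positive).
Efficient level: k* = 2 (marginal profit ≥ marginal odour cost through 2).
The campground must at least cover the dairy's forgone profit from cutting 3→2: 194 = 194.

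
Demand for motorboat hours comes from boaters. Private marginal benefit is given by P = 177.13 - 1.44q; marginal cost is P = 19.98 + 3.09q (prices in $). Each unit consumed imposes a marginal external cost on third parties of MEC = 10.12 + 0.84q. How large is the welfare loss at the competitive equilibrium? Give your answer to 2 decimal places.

Market equilibrium (private): 19.98 + 3.09q = 177.13 - 1.44q → q_m = 34.6909.
Social marginal benefit = demand − MEC = 167.01 - 2.28q.
Set SMB = MC: 167.01 - 2.28q = 19.98 + 3.09q → q* = 27.3799.
The welfare-loss triangle has base |q_m − q*| and height MEC(q_m) (the vertical gap between SMB and MC is zero at q* and MEC at q_m).
DWL = ½ × 7.3110 × 39.2604 = 143.5164.

DWL = $143.52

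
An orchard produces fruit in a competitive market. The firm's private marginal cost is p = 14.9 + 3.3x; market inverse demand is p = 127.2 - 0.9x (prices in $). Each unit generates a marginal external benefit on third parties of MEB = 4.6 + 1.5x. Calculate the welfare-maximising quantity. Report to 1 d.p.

Social marginal cost = private MC − MEB = 10.3 + 1.8x.
Set SMC = demand: 10.3 + 1.8x = 127.2 - 0.9x → x* = 43.2963.

x* = 43.3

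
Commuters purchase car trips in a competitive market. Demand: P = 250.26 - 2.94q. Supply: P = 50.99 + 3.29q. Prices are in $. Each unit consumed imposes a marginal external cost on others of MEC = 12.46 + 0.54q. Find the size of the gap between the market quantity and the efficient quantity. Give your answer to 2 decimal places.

4.39 units

Market equilibrium (private): 50.99 + 3.29q = 250.26 - 2.94q → q_m = 31.9856.
Social marginal benefit = demand − MEC = 237.80 - 3.48q.
Set SMB = MC: 237.80 - 3.48q = 50.99 + 3.29q → q* = 27.5938.
Gap = |31.9856 − 27.5938| = 4.3918.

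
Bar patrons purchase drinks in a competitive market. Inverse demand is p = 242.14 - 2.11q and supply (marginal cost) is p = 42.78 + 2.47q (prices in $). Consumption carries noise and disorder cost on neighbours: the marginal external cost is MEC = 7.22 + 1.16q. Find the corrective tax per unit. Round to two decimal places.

Social marginal benefit = demand − MEC = 234.92 - 3.27q.
Set SMB = MC: 234.92 - 3.27q = 42.78 + 2.47q → q* = 33.4739.
The Pigouvian tax equals MEC at q*: 7.22 + 1.16×33.4739 = 46.0497.

tax = $46.05 per unit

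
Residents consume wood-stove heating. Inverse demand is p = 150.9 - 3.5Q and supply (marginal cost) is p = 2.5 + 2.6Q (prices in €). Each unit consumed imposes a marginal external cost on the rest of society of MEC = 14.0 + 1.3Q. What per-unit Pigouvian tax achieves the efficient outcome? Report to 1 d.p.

Social marginal benefit = demand − MEC = 136.9 - 4.8Q.
Set SMB = MC: 136.9 - 4.8Q = 2.5 + 2.6Q → Q* = 18.1622.
The Pigouvian tax equals MEC at Q*: 14.0 + 1.3×18.1622 = 37.6109.

tax = €37.6 per unit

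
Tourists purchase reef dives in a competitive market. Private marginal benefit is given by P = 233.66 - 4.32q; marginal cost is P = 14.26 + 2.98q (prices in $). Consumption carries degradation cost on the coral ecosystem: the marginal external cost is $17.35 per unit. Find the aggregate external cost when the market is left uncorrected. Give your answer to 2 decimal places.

Market equilibrium (private): 14.26 + 2.98q = 233.66 - 4.32q → q_m = 30.0548.
Total external cost = MEC × q_m = 17.35 × 30.0548 = 521.4508.

$521.45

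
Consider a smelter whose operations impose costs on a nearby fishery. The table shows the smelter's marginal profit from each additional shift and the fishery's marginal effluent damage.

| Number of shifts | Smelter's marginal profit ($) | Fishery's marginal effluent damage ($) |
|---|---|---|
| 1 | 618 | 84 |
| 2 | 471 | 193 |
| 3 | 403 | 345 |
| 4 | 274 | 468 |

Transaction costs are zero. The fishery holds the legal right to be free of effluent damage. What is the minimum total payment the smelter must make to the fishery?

Efficient level: marginal profit ≥ marginal effluent damage through level 3, so k* = 3.
With the fishery holding the right, the smelter must at least compensate total damage at k*: 84 + 193 + 345 = 622.

$622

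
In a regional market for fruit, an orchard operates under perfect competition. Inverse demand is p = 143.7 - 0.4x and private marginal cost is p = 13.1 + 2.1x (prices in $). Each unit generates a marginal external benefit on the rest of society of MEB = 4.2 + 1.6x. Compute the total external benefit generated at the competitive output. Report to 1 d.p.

$2402.6

Market equilibrium (private): 13.1 + 2.1x = 143.7 - 0.4x → x_m = 52.2400.
Total external benefit = ∫₀^{x_m} (4.2 + 1.6x) dx = 4.2×52.2400 + ½×1.6×52.2400² = 2402.6221.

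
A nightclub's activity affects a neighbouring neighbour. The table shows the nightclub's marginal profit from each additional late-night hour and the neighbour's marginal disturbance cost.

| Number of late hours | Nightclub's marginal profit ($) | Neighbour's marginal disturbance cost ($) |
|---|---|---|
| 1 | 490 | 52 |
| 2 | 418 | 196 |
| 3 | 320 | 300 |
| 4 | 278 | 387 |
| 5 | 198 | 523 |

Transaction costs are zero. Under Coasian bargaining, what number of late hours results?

3

Bargaining reaches the level where marginal profit last exceeds marginal disturbance cost.
That holds through level 3 (320 ≥ 300) but not at 4 (278 < 387).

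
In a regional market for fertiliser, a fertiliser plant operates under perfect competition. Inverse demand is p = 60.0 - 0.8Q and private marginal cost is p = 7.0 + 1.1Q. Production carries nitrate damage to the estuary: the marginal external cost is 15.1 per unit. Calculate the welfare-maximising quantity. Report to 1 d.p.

Social marginal cost = private MC + MEC = 22.1 + 1.1Q.
Set SMC = demand: 22.1 + 1.1Q = 60.0 - 0.8Q → Q* = 19.9474.

Q* = 19.9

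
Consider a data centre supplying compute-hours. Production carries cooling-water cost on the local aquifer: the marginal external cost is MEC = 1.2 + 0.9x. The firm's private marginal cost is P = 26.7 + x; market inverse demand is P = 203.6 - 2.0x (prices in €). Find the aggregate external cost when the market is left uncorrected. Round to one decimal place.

€1635.4

Market equilibrium (private): 26.7 + x = 203.6 - 2.0x → x_m = 58.9667.
Total external cost = ∫₀^{x_m} (1.2 + 0.9x) dx = 1.2×58.9667 + ½×0.9×58.9667² = 1635.4423.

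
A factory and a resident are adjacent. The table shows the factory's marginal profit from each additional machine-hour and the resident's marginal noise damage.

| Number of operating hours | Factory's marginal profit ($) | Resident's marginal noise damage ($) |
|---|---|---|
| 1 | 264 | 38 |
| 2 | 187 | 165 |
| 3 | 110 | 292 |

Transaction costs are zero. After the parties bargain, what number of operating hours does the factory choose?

Bargaining reaches the level where marginal profit last exceeds marginal noise damage.
That holds through level 2 (187 ≥ 165) but not at 3 (110 < 292).

2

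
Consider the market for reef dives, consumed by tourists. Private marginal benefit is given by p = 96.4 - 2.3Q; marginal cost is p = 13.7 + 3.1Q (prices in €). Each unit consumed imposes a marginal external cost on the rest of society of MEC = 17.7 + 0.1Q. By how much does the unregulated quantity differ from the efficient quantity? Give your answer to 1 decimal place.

3.5 units

Market equilibrium (private): 13.7 + 3.1Q = 96.4 - 2.3Q → Q_m = 15.3148.
Social marginal benefit = demand − MEC = 78.7 - 2.4Q.
Set SMB = MC: 78.7 - 2.4Q = 13.7 + 3.1Q → Q* = 11.8182.
Gap = |15.3148 − 11.8182| = 3.4966.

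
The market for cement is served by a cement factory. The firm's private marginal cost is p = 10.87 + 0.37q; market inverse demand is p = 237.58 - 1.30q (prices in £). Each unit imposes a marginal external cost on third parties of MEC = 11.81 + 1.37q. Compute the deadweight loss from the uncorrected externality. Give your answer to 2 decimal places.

DWL = £6434.59

Market equilibrium (private): 10.87 + 0.37q = 237.58 - 1.30q → q_m = 135.7545.
Social marginal cost = private MC + MEC = 22.68 + 1.74q.
Set SMC = demand: 22.68 + 1.74q = 237.58 - 1.30q → q* = 70.6908.
Between q* and q_m the wedge SMC − demand runs linearly from 0 to MEC(q_m), so the loss is a triangle.
DWL = ½ × 65.0637 × 197.7937 = 6434.5950.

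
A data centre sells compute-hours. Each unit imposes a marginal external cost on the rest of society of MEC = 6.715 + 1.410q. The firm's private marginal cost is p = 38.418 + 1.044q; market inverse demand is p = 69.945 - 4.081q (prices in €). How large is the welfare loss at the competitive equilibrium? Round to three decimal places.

Market equilibrium (private): 38.418 + 1.044q = 69.945 - 4.081q → q_m = 6.1516.
Social marginal cost = private MC + MEC = 45.133 + 2.454q.
Set SMC = demand: 45.133 + 2.454q = 69.945 - 4.081q → q* = 3.7968.
Height of the DWL triangle at q_m is SMC(q_m) − demand(q_m) = MEC(q_m) = 15.3888.
DWL = ½ × 2.3548 × 15.3888 = 18.1188.

DWL = €18.119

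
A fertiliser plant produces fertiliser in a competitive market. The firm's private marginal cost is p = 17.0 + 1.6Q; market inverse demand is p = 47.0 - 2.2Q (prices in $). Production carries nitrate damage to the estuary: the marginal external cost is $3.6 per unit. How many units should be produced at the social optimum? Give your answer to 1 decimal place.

Social marginal cost = private MC + MEC = 20.6 + 1.6Q.
Set SMC = demand: 20.6 + 1.6Q = 47.0 - 2.2Q → Q* = 6.9474.

Q* = 6.9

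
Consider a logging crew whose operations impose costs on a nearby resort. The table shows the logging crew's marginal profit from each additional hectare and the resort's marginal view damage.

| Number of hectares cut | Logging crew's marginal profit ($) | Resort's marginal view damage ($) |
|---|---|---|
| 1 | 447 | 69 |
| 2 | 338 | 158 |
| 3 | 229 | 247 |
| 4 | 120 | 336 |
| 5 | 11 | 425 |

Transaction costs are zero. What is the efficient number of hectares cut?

Bargaining reaches the level where marginal profit last exceeds marginal view damage.
That holds through level 2 (338 ≥ 158) but not at 3 (229 < 247).

2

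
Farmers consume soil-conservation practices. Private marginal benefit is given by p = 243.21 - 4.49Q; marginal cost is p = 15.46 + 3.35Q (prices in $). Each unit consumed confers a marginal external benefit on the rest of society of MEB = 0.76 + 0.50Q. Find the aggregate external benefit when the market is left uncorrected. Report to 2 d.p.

Market equilibrium (private): 15.46 + 3.35Q = 243.21 - 4.49Q → Q_m = 29.0497.
Total external benefit = ∫₀^{Q_m} (0.76 + 0.50Q) dQ = 0.76×29.0497 + ½×0.50×29.0497² = 233.0490.

$233.05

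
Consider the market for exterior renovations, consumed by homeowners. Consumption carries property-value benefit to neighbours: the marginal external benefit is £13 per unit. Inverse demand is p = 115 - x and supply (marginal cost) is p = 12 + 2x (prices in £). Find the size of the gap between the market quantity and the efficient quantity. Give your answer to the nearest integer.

Market equilibrium (private): 12 + 2x = 115 - x → x_m = 34.3333.
Social marginal benefit = demand + MEB = 128 - x.
Set SMB = MC: 128 - x = 12 + 2x → x* = 38.6667.
Gap = |34.3333 − 38.6667| = 4.3334.

4 units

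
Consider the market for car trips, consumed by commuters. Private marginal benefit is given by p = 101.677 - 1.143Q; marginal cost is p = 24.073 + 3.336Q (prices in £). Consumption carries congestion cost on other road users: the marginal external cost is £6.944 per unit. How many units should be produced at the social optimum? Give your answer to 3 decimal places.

Q* = 15.776

Social marginal benefit = demand − MEC = 94.733 - 1.143Q.
Set SMB = MC: 94.733 - 1.143Q = 24.073 + 3.336Q → Q* = 15.7758.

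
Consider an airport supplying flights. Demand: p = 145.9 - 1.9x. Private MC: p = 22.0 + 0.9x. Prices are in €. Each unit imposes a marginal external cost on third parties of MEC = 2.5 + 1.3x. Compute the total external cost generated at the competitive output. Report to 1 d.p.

€1383.4

Market equilibrium (private): 22.0 + 0.9x = 145.9 - 1.9x → x_m = 44.2500.
Total external cost = ∫₀^{x_m} (2.5 + 1.3x) dx = 2.5×44.2500 + ½×1.3×44.2500² = 1383.3656.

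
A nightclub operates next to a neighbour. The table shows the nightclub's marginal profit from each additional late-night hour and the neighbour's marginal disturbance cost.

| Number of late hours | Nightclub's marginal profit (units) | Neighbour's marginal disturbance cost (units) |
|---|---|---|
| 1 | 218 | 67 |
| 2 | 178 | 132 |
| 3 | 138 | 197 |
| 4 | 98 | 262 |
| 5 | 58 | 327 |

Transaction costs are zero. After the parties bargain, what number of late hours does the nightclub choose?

2

Bargaining reaches the level where marginal profit last exceeds marginal disturbance cost.
That holds through level 2 (178 ≥ 132) but not at 3 (138 < 197).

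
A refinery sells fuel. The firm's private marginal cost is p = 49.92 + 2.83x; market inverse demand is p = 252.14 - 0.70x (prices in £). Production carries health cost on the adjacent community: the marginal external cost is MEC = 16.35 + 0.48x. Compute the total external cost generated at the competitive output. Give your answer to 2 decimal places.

Market equilibrium (private): 49.92 + 2.83x = 252.14 - 0.70x → x_m = 57.2861.
Total external cost = ∫₀^{x_m} (16.35 + 0.48x) dx = 16.35×57.2861 + ½×0.48×57.2861² = 1724.2351.

£1724.24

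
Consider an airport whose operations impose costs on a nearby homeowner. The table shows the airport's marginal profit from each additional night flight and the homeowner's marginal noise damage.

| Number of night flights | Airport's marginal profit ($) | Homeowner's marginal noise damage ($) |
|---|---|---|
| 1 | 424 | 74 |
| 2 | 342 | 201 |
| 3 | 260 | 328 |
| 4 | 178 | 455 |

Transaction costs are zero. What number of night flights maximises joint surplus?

Bargaining reaches the level where marginal profit last exceeds marginal noise damage.
That holds through level 2 (342 ≥ 201) but not at 3 (260 < 328).

2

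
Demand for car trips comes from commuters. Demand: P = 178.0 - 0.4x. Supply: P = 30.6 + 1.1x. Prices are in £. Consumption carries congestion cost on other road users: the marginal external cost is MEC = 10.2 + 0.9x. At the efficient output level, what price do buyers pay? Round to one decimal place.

P = £155.1

Social marginal benefit = demand − MEC = 167.8 - 1.3x.
Set SMB = MC: 167.8 - 1.3x = 30.6 + 1.1x → x* = 57.1667.
Consumer price on the demand curve at x*: 178.0 − 0.4×57.1667 = 155.1333.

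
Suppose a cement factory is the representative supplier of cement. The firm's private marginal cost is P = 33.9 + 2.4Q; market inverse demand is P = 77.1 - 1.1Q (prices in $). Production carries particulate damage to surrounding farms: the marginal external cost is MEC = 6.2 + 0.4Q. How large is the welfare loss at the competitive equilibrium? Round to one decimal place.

Market equilibrium (private): 33.9 + 2.4Q = 77.1 - 1.1Q → Q_m = 12.3429.
Social marginal cost = private MC + MEC = 40.1 + 2.8Q.
Set SMC = demand: 40.1 + 2.8Q = 77.1 - 1.1Q → Q* = 9.4872.
The welfare-loss triangle has base |Q_m − Q*| and height MEC(Q_m) (the vertical gap between SMC and demand is zero at Q* and MEC at Q_m).
DWL = ½ × 2.8557 × 11.1371 = 15.9021.

DWL = $15.9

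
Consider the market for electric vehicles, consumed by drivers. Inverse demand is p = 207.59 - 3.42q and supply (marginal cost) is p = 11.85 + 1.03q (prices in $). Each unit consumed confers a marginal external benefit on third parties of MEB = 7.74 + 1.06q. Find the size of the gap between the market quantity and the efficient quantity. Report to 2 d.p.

Market equilibrium (private): 11.85 + 1.03q = 207.59 - 3.42q → q_m = 43.9865.
Social marginal benefit = demand + MEB = 215.33 - 2.36q.
Set SMB = MC: 215.33 - 2.36q = 11.85 + 1.03q → q* = 60.0236.
Gap = |43.9865 − 60.0236| = 16.0371.

16.04 units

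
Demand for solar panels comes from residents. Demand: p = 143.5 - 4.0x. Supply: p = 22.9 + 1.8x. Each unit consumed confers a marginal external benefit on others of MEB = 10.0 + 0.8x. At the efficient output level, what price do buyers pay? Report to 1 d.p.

Social marginal benefit = demand + MEB = 153.5 - 3.2x.
Set SMB = MC: 153.5 - 3.2x = 22.9 + 1.8x → x* = 26.1200.
Consumer price on the demand curve at x*: 143.5 − 4.0×26.1200 = 39.0200.

P = 39.0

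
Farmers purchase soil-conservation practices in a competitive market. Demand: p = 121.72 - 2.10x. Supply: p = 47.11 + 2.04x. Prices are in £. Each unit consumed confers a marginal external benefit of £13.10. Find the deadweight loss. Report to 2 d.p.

DWL = £20.73

Market equilibrium (private): 47.11 + 2.04x = 121.72 - 2.10x → x_m = 18.0217.
Social marginal benefit = demand + MEB = 134.82 - 2.10x.
Set SMB = MC: 134.82 - 2.10x = 47.11 + 2.04x → x* = 21.1860.
The loss is the area between SMB and MC from x* to x_m; with linear curves that's a triangle of height MEB(x_m).
DWL = ½ × 3.1643 × 13.1000 = 20.7262.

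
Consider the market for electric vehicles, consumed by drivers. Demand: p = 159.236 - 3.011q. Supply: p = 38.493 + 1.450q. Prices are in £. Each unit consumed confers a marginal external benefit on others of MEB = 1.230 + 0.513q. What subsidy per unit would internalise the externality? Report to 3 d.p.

subsidy = £17.079 per unit

Social marginal benefit = demand + MEB = 160.466 - 2.498q.
Set SMB = MC: 160.466 - 2.498q = 38.493 + 1.450q → q* = 30.8949.
The Pigouvian subsidy equals MEB at q*: 1.230 + 0.513×30.8949 = 17.0791.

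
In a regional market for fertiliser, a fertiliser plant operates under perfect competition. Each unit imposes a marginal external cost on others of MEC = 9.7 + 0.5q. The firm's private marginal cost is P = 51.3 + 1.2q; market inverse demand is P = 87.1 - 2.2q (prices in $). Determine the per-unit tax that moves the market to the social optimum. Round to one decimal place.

Social marginal cost = private MC + MEC = 61.0 + 1.7q.
Set SMC = demand: 61.0 + 1.7q = 87.1 - 2.2q → q* = 6.6923.
The Pigouvian tax equals MEC at q*: 9.7 + 0.5×6.6923 = 13.0462.

tax = $13.0 per unit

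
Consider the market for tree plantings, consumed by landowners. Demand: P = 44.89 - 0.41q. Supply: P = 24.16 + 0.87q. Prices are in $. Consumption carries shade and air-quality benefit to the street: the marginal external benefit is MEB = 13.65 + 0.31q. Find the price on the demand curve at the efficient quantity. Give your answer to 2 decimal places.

Social marginal benefit = demand + MEB = 58.54 - 0.10q.
Set SMB = MC: 58.54 - 0.10q = 24.16 + 0.87q → q* = 35.4433.
Consumer price on the demand curve at q*: 44.89 − 0.41×35.4433 = 30.3582.

P = $30.36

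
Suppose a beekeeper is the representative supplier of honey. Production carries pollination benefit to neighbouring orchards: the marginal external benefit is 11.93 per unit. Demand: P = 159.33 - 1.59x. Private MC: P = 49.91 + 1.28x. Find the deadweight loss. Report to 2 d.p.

DWL = 24.80

Market equilibrium (private): 49.91 + 1.28x = 159.33 - 1.59x → x_m = 38.1254.
Social marginal cost = private MC − MEB = 37.98 + 1.28x.
Set SMC = demand: 37.98 + 1.28x = 159.33 - 1.59x → x* = 42.2822.
The loss is the area between SMC and demand from x* to x_m; with linear curves that's a triangle of height MEB(x_m).
DWL = ½ × 4.1568 × 11.9300 = 24.7953.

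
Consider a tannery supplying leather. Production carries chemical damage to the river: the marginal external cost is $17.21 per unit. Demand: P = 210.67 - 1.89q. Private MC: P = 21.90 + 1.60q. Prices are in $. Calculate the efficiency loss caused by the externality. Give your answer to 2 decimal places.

DWL = $42.43

Market equilibrium (private): 21.90 + 1.60q = 210.67 - 1.89q → q_m = 54.0888.
Social marginal cost = private MC + MEC = 39.11 + 1.60q.
Set SMC = demand: 39.11 + 1.60q = 210.67 - 1.89q → q* = 49.1576.
The loss is the area between SMC and demand from q* to q_m; with linear curves that's a triangle of height MEC(q_m).
DWL = ½ × 4.9312 × 17.2100 = 42.4330.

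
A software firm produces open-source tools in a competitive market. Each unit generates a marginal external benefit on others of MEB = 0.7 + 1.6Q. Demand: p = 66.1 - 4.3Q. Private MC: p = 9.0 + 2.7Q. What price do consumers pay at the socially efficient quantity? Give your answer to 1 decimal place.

P = 20.1

Social marginal cost = private MC − MEB = 8.3 + 1.1Q.
Set SMC = demand: 8.3 + 1.1Q = 66.1 - 4.3Q → Q* = 10.7037.
Consumer price on the demand curve at Q*: 66.1 − 4.3×10.7037 = 20.0741.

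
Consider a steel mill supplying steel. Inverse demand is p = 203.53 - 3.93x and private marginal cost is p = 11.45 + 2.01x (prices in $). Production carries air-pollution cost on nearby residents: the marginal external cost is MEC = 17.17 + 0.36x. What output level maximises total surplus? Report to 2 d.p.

Social marginal cost = private MC + MEC = 28.62 + 2.37x.
Set SMC = demand: 28.62 + 2.37x = 203.53 - 3.93x → x* = 27.7635.

x* = 27.76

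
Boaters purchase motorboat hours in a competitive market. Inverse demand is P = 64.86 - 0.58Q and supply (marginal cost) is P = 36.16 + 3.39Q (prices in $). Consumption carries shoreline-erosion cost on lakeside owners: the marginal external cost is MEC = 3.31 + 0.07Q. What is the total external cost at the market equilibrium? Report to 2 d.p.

$25.76

Market equilibrium (private): 36.16 + 3.39Q = 64.86 - 0.58Q → Q_m = 7.2292.
Total external cost = ∫₀^{Q_m} (3.31 + 0.07Q) dQ = 3.31×7.2292 + ½×0.07×7.2292² = 25.7578.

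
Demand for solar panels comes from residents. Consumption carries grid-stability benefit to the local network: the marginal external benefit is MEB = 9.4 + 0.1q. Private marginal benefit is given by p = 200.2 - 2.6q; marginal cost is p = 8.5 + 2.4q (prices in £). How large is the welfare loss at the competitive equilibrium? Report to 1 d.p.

Market equilibrium (private): 8.5 + 2.4q = 200.2 - 2.6q → q_m = 38.3400.
Social marginal benefit = demand + MEB = 209.6 - 2.5q.
Set SMB = MC: 209.6 - 2.5q = 8.5 + 2.4q → q* = 41.0408.
Between q* and q_m the wedge SMB − MC runs linearly from 0 to MEB(q_m), so the loss is a triangle.
DWL = ½ × 2.7008 × 13.2340 = 17.8712.

DWL = £17.9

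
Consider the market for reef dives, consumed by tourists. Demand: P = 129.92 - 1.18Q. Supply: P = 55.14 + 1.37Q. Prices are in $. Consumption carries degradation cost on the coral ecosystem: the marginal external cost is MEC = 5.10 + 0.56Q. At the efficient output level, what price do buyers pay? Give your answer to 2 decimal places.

P = $103.48

Social marginal benefit = demand − MEC = 124.82 - 1.74Q.
Set SMB = MC: 124.82 - 1.74Q = 55.14 + 1.37Q → Q* = 22.4051.
Consumer price on the demand curve at Q*: 129.92 − 1.18×22.4051 = 103.4820.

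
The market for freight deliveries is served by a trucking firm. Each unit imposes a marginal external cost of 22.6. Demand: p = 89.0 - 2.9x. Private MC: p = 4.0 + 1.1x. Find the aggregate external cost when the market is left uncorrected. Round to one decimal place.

Market equilibrium (private): 4.0 + 1.1x = 89.0 - 2.9x → x_m = 21.2500.
Total external cost = MEC × x_m = 22.6 × 21.2500 = 480.2500.

480.3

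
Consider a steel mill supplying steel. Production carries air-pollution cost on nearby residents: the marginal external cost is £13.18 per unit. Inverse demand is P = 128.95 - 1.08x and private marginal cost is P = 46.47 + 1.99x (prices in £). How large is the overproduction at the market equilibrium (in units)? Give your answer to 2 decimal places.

Market equilibrium (private): 46.47 + 1.99x = 128.95 - 1.08x → x_m = 26.8664.
Social marginal cost = private MC + MEC = 59.65 + 1.99x.
Set SMC = demand: 59.65 + 1.99x = 128.95 - 1.08x → x* = 22.5733.
Gap = |26.8664 − 22.5733| = 4.2931.

4.29 units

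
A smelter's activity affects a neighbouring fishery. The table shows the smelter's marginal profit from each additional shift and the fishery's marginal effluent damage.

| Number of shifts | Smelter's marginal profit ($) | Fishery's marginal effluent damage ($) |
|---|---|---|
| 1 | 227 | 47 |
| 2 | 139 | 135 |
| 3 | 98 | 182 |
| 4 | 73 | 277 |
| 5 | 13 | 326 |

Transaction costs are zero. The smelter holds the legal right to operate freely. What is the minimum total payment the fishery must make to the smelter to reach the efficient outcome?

$184

Left alone the smelter would choose level 5 (marginal profit stays positive).
Efficient level: k* = 2 (marginal profit ≥ marginal effluent damage through 2).
The fishery must at least cover the smelter's forgone profit from cutting 5→2: 98 + 73 + 13 = 184.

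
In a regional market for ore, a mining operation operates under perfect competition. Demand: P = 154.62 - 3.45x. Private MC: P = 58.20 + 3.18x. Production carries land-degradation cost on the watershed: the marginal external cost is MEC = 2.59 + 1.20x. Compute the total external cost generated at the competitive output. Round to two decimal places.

Market equilibrium (private): 58.20 + 3.18x = 154.62 - 3.45x → x_m = 14.5430.
Total external cost = ∫₀^{x_m} (2.59 + 1.20x) dx = 2.59×14.5430 + ½×1.20×14.5430² = 164.5657.

164.57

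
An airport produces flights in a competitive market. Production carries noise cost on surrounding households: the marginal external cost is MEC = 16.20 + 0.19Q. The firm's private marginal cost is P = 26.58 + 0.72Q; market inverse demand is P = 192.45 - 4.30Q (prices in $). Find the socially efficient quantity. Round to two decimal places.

Q* = 28.73

Social marginal cost = private MC + MEC = 42.78 + 0.91Q.
Set SMC = demand: 42.78 + 0.91Q = 192.45 - 4.30Q → Q* = 28.7274.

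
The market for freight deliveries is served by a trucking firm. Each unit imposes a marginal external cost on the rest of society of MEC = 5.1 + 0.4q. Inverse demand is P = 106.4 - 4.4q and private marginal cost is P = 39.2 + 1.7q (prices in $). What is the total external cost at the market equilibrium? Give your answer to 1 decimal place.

Market equilibrium (private): 39.2 + 1.7q = 106.4 - 4.4q → q_m = 11.0164.
Total external cost = ∫₀^{q_m} (5.1 + 0.4q) dq = 5.1×11.0164 + ½×0.4×11.0164² = 80.4559.

$80.5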